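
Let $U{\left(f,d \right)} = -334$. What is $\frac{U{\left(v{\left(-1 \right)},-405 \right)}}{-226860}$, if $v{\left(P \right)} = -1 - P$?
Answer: $\frac{167}{113430} \approx 0.0014723$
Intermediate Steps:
$\frac{U{\left(v{\left(-1 \right)},-405 \right)}}{-226860} = - \frac{334}{-226860} = \left(-334\right) \left(- \frac{1}{226860}\right) = \frac{167}{113430}$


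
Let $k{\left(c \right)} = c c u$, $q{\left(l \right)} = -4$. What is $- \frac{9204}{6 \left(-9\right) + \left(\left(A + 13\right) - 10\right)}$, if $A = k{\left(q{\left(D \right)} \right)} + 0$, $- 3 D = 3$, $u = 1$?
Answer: $\frac{9204}{35} \approx 262.97$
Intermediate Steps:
$D = -1$ ($D = \left(- \frac{1}{3}\right) 3 = -1$)
$k{\left(c \right)} = c^{2}$ ($k{\left(c \right)} = c c 1 = c^{2} \cdot 1 = c^{2}$)
$A = 16$ ($A = \left(-4\right)^{2} + 0 = 16 + 0 = 16$)
$- \frac{9204}{6 \left(-9\right) + \left(\left(A + 13\right) - 10\right)} = - \frac{9204}{6 \left(-9\right) + \left(\left(16 + 13\right) - 10\right)} = - \frac{9204}{-54 + \left(29 - 10\right)} = - \frac{9204}{-54 + 19} = - \frac{9204}{-35} = \left(-9204\right) \left(- \frac{1}{35}\right) = \frac{9204}{35}$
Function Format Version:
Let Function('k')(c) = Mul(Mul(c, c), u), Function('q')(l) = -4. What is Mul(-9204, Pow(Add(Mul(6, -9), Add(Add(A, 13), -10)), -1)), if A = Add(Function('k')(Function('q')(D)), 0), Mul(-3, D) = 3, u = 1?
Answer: Rational(9204, 35) ≈ 262.97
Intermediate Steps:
D = -1 (D = Mul(Rational(-1, 3), 3) = -1)
Function('k')(c) = Pow(c, 2) (Function('k')(c) = Mul(Mul(c, c), 1) = Mul(Pow(c, 2), 1) = Pow(c, 2))
A = 16 (A = Add(Pow(-4, 2), 0) = Add(16, 0) = 16)
Mul(-9204, Pow(Add(Mul(6, -9), Add(Add(A, 13), -10)), -1)) = Mul(-9204, Pow(Add(Mul(6, -9), Add(Add(16, 13), -10)), -1)) = Mul(-9204, Pow(Add(-54, Add(29, -10)), -1)) = Mul(-9204, Pow(Add(-54, 19), -1)) = Mul(-9204, Pow(-35, -1)) = Mul(-9204, Rational(-1, 35)) = Rational(9204, 35)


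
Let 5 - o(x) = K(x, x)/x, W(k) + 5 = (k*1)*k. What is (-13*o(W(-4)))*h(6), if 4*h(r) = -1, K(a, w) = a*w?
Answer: -39/2 ≈ -19.500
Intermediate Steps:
W(k) = -5 + k² (W(k) = -5 + (k*1)*k = -5 + k*k = -5 + k²)
h(r) = -¼ (h(r) = (¼)*(-1) = -¼)
o(x) = 5 - x (o(x) = 5 - x*x/x = 5 - x²/x = 5 - x)
(-13*o(W(-4)))*h(6) = -13*(5 - (-5 + (-4)²))*(-¼) = -13*(5 - (-5 + 16))*(-¼) = -13*(5 - 1*11)*(-¼) = -13*(5 - 11)*(-¼) = -13*(-6)*(-¼) = 78*(-¼) = -39/2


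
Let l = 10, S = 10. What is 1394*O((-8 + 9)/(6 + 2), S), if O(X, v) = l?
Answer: 13940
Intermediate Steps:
O(X, v) = 10
1394*O((-8 + 9)/(6 + 2), S) = 1394*10 = 13940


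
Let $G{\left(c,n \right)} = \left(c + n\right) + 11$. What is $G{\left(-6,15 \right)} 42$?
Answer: $840$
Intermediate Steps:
$G{\left(c,n \right)} = 11 + c + n$
$G{\left(-6,15 \right)} 42 = \left(11 - 6 + 15\right) 42 = 20 \cdot 42 = 840$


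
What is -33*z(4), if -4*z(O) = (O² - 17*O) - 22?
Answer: -1221/2 ≈ -610.50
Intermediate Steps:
z(O) = 11/2 - O²/4 + 17*O/4 (z(O) = -((O² - 17*O) - 22)/4 = -(-22 + O² - 17*O)/4 = 11/2 - O²/4 + 17*O/4)
-33*z(4) = -33*(11/2 - ¼*4² + (17/4)*4) = -33*(11/2 - ¼*16 + 17) = -33*(11/2 - 4 + 17) = -33*37/2 = -1221/2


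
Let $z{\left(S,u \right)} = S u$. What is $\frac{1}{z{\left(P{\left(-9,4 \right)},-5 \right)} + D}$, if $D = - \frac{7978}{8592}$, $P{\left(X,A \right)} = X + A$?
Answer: $\frac{4296}{103411} \approx 0.041543$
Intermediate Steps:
$P{\left(X,A \right)} = A + X$
$D = - \frac{3989}{4296}$ ($D = \left(-7978\right) \frac{1}{8592} = - \frac{3989}{4296} \approx -0.92854$)
$\frac{1}{z{\left(P{\left(-9,4 \right)},-5 \right)} + D} = \frac{1}{\left(4 - 9\right) \left(-5\right) - \frac{3989}{4296}} = \frac{1}{\left(-5\right) \left(-5\right) - \frac{3989}{4296}} = \frac{1}{25 - \frac{3989}{4296}} = \frac{1}{\frac{103411}{4296}} = \frac{4296}{103411}$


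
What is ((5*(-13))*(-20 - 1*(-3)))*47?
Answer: 51935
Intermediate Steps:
((5*(-13))*(-20 - 1*(-3)))*47 = -65*(-20 + 3)*47 = -65*(-17)*47 = 1105*47 = 51935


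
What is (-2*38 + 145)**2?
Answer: 4761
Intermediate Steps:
(-2*38 + 145)**2 = (-76 + 145)**2 = 69**2 = 4761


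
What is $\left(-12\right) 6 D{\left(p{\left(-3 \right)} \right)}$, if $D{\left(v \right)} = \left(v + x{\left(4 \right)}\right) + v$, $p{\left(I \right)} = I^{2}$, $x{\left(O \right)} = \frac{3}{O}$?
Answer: $-1350$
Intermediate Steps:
$D{\left(v \right)} = \frac{3}{4} + 2 v$ ($D{\left(v \right)} = \left(v + \frac{3}{4}\right) + v = \left(\frac{3}{4} + v\right) + v = \frac{3}{4} + 2 v$)
$\left(-12\right) 6 D{\left(p{\left(-3 \right)} \right)} = \left(-12\right) 6 \left(\frac{3}{4} + 2 \left(-3\right)^{2}\right) = - 72 \left(\frac{3}{4} + 2 \cdot 9\right) = - 72 \left(\frac{3}{4} + 18\right) = \left(-72\right) \frac{75}{4} = -1350$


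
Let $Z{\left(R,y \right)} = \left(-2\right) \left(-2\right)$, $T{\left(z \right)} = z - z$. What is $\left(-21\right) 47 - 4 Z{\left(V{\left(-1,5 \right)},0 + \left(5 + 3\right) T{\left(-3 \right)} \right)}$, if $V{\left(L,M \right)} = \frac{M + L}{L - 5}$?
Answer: $-1003$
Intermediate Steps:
$T{\left(z \right)} = 0$
$V{\left(L,M \right)} = \frac{L + M}{-5 + L}$
$Z{\left(R,y \right)} = 4$
$\left(-21\right) 47 - 4 Z{\left(V{\left(-1,5 \right)},0 + \left(5 + 3\right) T{\left(-3 \right)} \right)} = \left(-21\right) 47 - 16 = -987 - 16 = -1003$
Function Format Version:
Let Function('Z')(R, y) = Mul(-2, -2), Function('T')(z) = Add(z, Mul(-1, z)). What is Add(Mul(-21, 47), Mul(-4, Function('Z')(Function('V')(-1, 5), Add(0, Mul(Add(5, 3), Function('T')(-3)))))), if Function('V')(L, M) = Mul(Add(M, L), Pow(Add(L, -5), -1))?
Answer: -1003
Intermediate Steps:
Function('T')(z) = 0
Function('V')(L, M) = Mul(Pow(Add(-5, L), -1), Add(L, M)) (Function('V')(L, M) = Mul(Add(L, M), Pow(Add(-5, L), -1)) = Mul(Pow(Add(-5, L), -1), Add(L, M)))
Function('Z')(R, y) = 4
Add(Mul(-21, 47), Mul(-4, Function('Z')(Function('V')(-1, 5), Add(0, Mul(Add(5, 3), Function('T')(-3)))))) = Add(Mul(-21, 47), Mul(-4, 4)) = Add(-987, -16) = -1003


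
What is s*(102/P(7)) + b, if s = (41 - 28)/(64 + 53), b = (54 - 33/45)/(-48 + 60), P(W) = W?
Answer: 7633/1260 ≈ 6.0579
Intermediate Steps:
b = 799/180 (b = (54 - 33*1/45)/12 = (54 - 11/15)*(1/12) = (799/15)*(1/12) = 799/180 ≈ 4.4389)
s = ⅑ (s = 13/117 = 13*(1/117) = ⅑ ≈ 0.11111)
s*(102/P(7)) + b = (102/7)/9 + 799/180 = (102*(⅐))/9 + 799/180 = (⅑)*(102/7) + 799/180 = 34/21 + 799/180 = 7633/1260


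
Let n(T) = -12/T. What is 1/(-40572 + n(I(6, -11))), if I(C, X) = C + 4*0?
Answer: -1/40574 ≈ -2.4646e-5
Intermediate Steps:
I(C, X) = C (I(C, X) = C + 0 = C)
1/(-40572 + n(I(6, -11))) = 1/(-40572 - 12/6) = 1/(-40572 - 12*⅙) = 1/(-40572 - 2) = 1/(-40574) = -1/40574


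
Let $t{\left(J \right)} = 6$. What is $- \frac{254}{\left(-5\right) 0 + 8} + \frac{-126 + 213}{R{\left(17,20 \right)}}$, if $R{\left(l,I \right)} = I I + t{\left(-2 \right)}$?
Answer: $- \frac{883}{28} \approx -31.536$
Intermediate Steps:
$R{\left(l,I \right)} = 6 + I^{2}$ ($R{\left(l,I \right)} = I I + 6 = I^{2} + 6 = 6 + I^{2}$)
$- \frac{254}{\left(-5\right) 0 + 8} + \frac{-126 + 213}{R{\left(17,20 \right)}} = - \frac{254}{\left(-5\right) 0 + 8} + \frac{-126 + 213}{6 + 20^{2}} = - \frac{254}{0 + 8} + \frac{87}{6 + 400} = - \frac{254}{8} + \frac{87}{406} = \left(-254\right) \frac{1}{8} + 87 \cdot \frac{1}{406} = - \frac{127}{4} + \frac{3}{14} = - \frac{883}{28}$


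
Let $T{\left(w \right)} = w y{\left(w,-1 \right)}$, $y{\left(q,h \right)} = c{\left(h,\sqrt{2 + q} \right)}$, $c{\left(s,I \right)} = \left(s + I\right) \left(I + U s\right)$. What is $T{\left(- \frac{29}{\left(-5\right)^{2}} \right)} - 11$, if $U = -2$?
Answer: $- \frac{6034}{625} - \frac{29 \sqrt{21}}{125} \approx -10.718$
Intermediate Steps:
$c{\left(s,I \right)} = \left(I + s\right) \left(I - 2 s\right)$ ($c{\left(s,I \right)} = \left(s + I\right) \left(I - 2 s\right) = \left(I + s\right) \left(I - 2 s\right)$)
$y{\left(q,h \right)} = 2 + q - 2 h^{2} - h \sqrt{2 + q}$ ($y{\left(q,h \right)} = \left(\sqrt{2 + q}\right)^{2} - 2 h^{2} - \sqrt{2 + q} h = \left(2 + q\right) - 2 h^{2} - h \sqrt{2 + q} = 2 + q - 2 h^{2} - h \sqrt{2 + q}$)
$T{\left(w \right)} = w \left(w + \sqrt{2 + w}\right)$ ($T{\left(w \right)} = w \left(2 + w - 2 \left(-1\right)^{2} - - \sqrt{2 + w}\right) = w \left(2 + w - 2 + \sqrt{2 + w}\right) = w \left(w + \sqrt{2 + w}\right)$)
$T{\left(- \frac{29}{\left(-5\right)^{2}} \right)} - 11 = - \frac{29}{\left(-5\right)^{2}} \left(- \frac{29}{\left(-5\right)^{2}} + \sqrt{2 - \frac{29}{\left(-5\right)^{2}}}\right) - 11 = - \frac{29}{25} \left(- \frac{29}{25} + \sqrt{2 - \frac{29}{25}}\right) - 11 = \left(-29\right) \frac{1}{25} \left(\left(-29\right) \frac{1}{25} + \sqrt{2 - \frac{29}{25}}\right) - 11 = - \frac{29 \left(- \frac{29}{25} + \sqrt{2 - \frac{29}{25}}\right)}{25} - 11 = - \frac{29 \left(- \frac{29}{25} + \sqrt{\frac{21}{25}}\right)}{25} - 11 = - \frac{29 \left(- \frac{29}{25} + \frac{\sqrt{21}}{5}\right)}{25} - 11 = \left(\frac{841}{625} - \frac{29 \sqrt{21}}{125}\right) - 11 = - \frac{6034}{625} - \frac{29 \sqrt{21}}{125}$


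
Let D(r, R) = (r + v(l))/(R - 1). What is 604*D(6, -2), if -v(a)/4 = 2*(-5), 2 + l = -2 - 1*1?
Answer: -27784/3 ≈ -9261.3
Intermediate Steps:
l = -5 (l = -2 + (-2 - 1*1) = -2 + (-2 - 1) = -2 - 3 = -5)
v(a) = 40 (v(a) = -8*(-5) = -4*(-10) = 40)
D(r, R) = (40 + r)/(-1 + R) (D(r, R) = (r + 40)/(R - 1) = (40 + r)/(-1 + R))
604*D(6, -2) = 604*((40 + 6)/(-1 - 2)) = 604*(46/(-3)) = 604*(-⅓*46) = 604*(-46/3) = -27784/3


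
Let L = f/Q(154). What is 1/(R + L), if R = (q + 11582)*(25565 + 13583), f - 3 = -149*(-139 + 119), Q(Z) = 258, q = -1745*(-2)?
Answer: 258/152229976231 ≈ 1.6948e-9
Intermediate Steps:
q = 3490
f = 2983 (f = 3 - 149*(-139 + 119) = 3 - 149*(-20) = 3 + 2980 = 2983)
L = 2983/258 ≈ 11.562
R = 590038656 (R = (3490 + 11582)*(25565 + 13583) = 15072*39148 = 590038656)
1/(R + L) = 1/(590038656 + 2983/258) = 1/(152229976231/258) = 258/152229976231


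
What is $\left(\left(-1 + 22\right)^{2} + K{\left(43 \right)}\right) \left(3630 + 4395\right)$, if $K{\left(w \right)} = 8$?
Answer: $3603225$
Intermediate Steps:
$\left(\left(-1 + 22\right)^{2} + K{\left(43 \right)}\right) \left(3630 + 4395\right) = \left(\left(-1 + 22\right)^{2} + 8\right) \left(3630 + 4395\right) = \left(21^{2} + 8\right) 8025 = \left(441 + 8\right) 8025 = 449 \cdot 8025 = 3603225$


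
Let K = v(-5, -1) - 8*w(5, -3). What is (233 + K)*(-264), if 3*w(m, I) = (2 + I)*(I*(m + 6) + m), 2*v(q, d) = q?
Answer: -41140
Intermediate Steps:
v(q, d) = q/2
w(m, I) = (2 + I)*(m + I*(6 + m))/3 (w(m, I) = ((2 + I)*(I*(m + 6) + m))/3 = ((2 + I)*(I*(6 + m) + m))/3 = ((2 + I)*(m + I*(6 + m)))/3 = (2 + I)*(m + I*(6 + m))/3)
K = -463/6 (K = (½)*(-5) - 8*(2*(-3)² + 4*(-3) + (⅔)*5 - 3*5 + (⅓)*5*(-3)²) = -5/2 - 8*(2*9 - 12 + 10/3 - 15 + (⅓)*5*9) = -5/2 - 8*(18 - 12 + 10/3 - 15 + 15) = -5/2 - 8*28/3 = -5/2 - 224/3 = -463/6 ≈ -77.167)
(233 + K)*(-264) = (233 - 463/6)*(-264) = (935/6)*(-264) = -41140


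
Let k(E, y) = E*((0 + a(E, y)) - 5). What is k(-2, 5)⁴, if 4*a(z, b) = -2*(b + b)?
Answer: 160000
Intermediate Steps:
a(z, b) = -b (a(z, b) = (-2*(b + b))/4 = (-4*b)/4 = -b)
k(E, y) = E*(-5 - y) (k(E, y) = E*((0 - y) - 5) = E*(-y - 5) = E*(-5 - y))
k(-2, 5)⁴ = (-1*(-2)*(5 + 5))⁴ = (-1*(-2)*10)⁴ = 20⁴ = 160000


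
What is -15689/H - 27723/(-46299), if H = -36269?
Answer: 577290166/559739477 ≈ 1.0314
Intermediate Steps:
-15689/H - 27723/(-46299) = -15689/(-36269) - 27723/(-46299) = -15689*(-1/36269) - 27723*(-1/46299) = 15689/36269 + 9241/15433 = 577290166/559739477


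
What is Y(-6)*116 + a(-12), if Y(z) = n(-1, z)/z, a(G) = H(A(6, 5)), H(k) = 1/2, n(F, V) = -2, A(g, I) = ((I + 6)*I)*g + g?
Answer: 235/6 ≈ 39.167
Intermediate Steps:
A(g, I) = g + I*g*(6 + I) (A(g, I) = ((6 + I)*I)*g + g = (I*(6 + I))*g + g = I*g*(6 + I) + g = g + I*g*(6 + I))
H(k) = 1/2
a(G) = 1/2
Y(z) = -2/z
Y(-6)*116 + a(-12) = -2/(-6)*116 + 1/2 = -2*(-1/6)*116 + 1/2 = (1/3)*116 + 1/2 = 116/3 + 1/2 = 235/6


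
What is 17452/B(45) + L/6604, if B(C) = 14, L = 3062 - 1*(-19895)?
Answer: 57787203/46228 ≈ 1250.0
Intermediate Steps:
L = 22957 (L = 3062 + 19895 = 22957)
17452/B(45) + L/6604 = 17452/14 + 22957/6604 = 17452*(1/14) + 22957*(1/6604) = 8726/7 + 22957/6604 = 57787203/46228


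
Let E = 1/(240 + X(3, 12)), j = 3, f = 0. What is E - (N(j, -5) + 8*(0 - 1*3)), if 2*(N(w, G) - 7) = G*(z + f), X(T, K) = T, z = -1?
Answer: 7049/486 ≈ 14.504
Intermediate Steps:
E = 1/243 (E = 1/(240 + 3) = 1/243 ≈ 0.0041152)
N(w, G) = 7 - G/2 (N(w, G) = 7 + (G*(-1 + 0))/2 = 7 + (G*(-1))/2 = 7 + (-G)/2 = 7 - G/2)
E - (N(j, -5) + 8*(0 - 1*3)) = 1/243 - ((7 - ½*(-5)) + 8*(0 - 1*3)) = 1/243 - ((7 + 5/2) + 8*(0 - 3)) = 1/243 - (19/2 + 8*(-3)) = 1/243 - (19/2 - 24) = 1/243 - 1*(-29/2) = 1/243 + 29/2 = 7049/486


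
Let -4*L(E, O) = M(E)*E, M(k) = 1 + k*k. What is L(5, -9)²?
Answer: 4225/4 ≈ 1056.3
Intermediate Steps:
M(k) = 1 + k²
L(E, O) = -E*(1 + E²)/4 (L(E, O) = -(1 + E²)*E/4 = -E*(1 + E²)/4)
L(5, -9)² = (-¼*5*(1 + 5²))² = (-¼*5*(1 + 25))² = (-¼*5*26)² = (-65/2)² = 4225/4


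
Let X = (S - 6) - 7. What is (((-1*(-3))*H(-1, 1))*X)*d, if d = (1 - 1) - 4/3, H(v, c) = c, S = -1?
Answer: 56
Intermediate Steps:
X = -14 (X = (-1 - 6) - 7 = -7 - 7 = -14)
d = -4/3 (d = 0 - 4*⅓ = 0 - 4/3 = -4/3 ≈ -1.3333)
(((-1*(-3))*H(-1, 1))*X)*d = ((-1*(-3)*1)*(-14))*(-4/3) = ((3*1)*(-14))*(-4/3) = (3*(-14))*(-4/3) = -42*(-4/3) = 56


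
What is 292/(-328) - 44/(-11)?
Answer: 255/82 ≈ 3.1098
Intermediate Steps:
292/(-328) - 44/(-11) = 292*(-1/328) - 44*(-1/11) = -73/82 + 4 = 255/82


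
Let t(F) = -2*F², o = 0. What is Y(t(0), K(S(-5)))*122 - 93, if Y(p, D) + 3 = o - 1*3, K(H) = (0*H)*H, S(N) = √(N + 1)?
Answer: -825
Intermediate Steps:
S(N) = √(1 + N)
K(H) = 0 (K(H) = 0*H = 0)
Y(p, D) = -6 (Y(p, D) = -3 + (0 - 1*3) = -3 + (0 - 3) = -3 - 3 = -6)
Y(t(0), K(S(-5)))*122 - 93 = -6*122 - 93 = -732 - 93 = -825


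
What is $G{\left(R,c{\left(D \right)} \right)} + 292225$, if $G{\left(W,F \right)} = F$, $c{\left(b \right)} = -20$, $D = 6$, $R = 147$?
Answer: $292205$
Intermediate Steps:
$G{\left(R,c{\left(D \right)} \right)} + 292225 = -20 + 292225 = 292205$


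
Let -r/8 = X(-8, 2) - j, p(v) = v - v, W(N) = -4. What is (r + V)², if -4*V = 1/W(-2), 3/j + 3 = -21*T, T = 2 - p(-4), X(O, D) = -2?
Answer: 13890529/57600 ≈ 241.16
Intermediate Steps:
p(v) = 0
T = 2 (T = 2 - 1*0 = 2 + 0 = 2)
j = -1/15 (j = 3/(-3 - 21*2) = 3/(-3 - 42) = 3/(-45) = 3*(-1/45) = -1/15 ≈ -0.066667)
r = 232/15 (r = -8*(-2 - 1*(-1/15)) = -8*(-2 + 1/15) = -8*(-29/15) = 232/15 ≈ 15.467)
V = 1/16 (V = -¼/(-4) = -¼*(-¼) = 1/16 ≈ 0.062500)
(r + V)² = (232/15 + 1/16)² = (3727/240)² = 13890529/57600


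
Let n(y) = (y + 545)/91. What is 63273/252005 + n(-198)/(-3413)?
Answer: 1504928648/6020651455 ≈ 0.24996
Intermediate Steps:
n(y) = 545/91 + y/91 (n(y) = (545 + y)*(1/91) = 545/91 + y/91)
63273/252005 + n(-198)/(-3413) = 63273/252005 + (545/91 + (1/91)*(-198))/(-3413) = 63273*(1/252005) + (545/91 - 198/91)*(-1/3413) = 63273/252005 + (347/91)*(-1/3413) = 63273/252005 - 347/310583 = 1504928648/6020651455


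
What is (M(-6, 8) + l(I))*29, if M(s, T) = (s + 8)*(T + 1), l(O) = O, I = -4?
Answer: 406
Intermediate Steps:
M(s, T) = (1 + T)*(8 + s) (M(s, T) = (8 + s)*(1 + T) = (1 + T)*(8 + s))
(M(-6, 8) + l(I))*29 = ((8 - 6 + 8*8 + 8*(-6)) - 4)*29 = ((8 - 6 + 64 - 48) - 4)*29 = (18 - 4)*29 = 14*29 = 406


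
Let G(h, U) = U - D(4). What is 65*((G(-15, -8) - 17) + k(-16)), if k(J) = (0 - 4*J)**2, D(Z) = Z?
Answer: 264355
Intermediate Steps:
k(J) = 16*J**2 (k(J) = (-4*J)**2 = 16*J**2)
G(h, U) = -4 + U (G(h, U) = U - 1*4 = U - 4 = -4 + U)
65*((G(-15, -8) - 17) + k(-16)) = 65*(((-4 - 8) - 17) + 16*(-16)**2) = 65*((-12 - 17) + 16*256) = 65*(-29 + 4096) = 65*4067 = 264355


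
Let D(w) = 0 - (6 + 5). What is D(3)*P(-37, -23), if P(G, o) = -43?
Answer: 473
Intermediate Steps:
D(w) = -11 (D(w) = 0 - 1*11 = 0 - 11 = -11)
D(3)*P(-37, -23) = -11*(-43) = 473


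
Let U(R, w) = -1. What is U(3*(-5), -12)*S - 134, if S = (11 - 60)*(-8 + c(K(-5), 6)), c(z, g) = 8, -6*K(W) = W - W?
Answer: -134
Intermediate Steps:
K(W) = 0 (K(W) = -(W - W)/6 = -1/6*0 = 0)
S = 0 (S = (11 - 60)*(-8 + 8) = -49*0 = 0)
U(3*(-5), -12)*S - 134 = -1*0 - 134 = 0 - 134 = -134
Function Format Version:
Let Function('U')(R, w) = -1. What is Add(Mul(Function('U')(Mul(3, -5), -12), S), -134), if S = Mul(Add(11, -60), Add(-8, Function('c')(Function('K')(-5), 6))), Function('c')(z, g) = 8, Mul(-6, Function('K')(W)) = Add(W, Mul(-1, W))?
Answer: -134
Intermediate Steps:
Function('K')(W) = 0 (Function('K')(W) = Mul(Rational(-1, 6), Add(W, Mul(-1, W))) = Mul(Rational(-1, 6), 0) = 0)
S = 0 (S = Mul(Add(11, -60), Add(-8, 8)) = Mul(-49, 0) = 0)
Add(Mul(Function('U')(Mul(3, -5), -12), S), -134) = Add(Mul(-1, 0), -134) = Add(0, -134) = -134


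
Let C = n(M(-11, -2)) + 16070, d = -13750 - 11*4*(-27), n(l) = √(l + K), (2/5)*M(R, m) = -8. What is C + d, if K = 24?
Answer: 3510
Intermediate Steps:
M(R, m) = -20 (M(R, m) = (5/2)*(-8) = -20)
n(l) = √(24 + l) (n(l) = √(l + 24) = √(24 + l))
d = -12562 (d = -13750 - 44*(-27) = -13750 - 1*(-1188) = -13750 + 1188 = -12562)
C = 16072 (C = √(24 - 20) + 16070 = √4 + 16070 = 2 + 16070 = 16072)
C + d = 16072 - 12562 = 3510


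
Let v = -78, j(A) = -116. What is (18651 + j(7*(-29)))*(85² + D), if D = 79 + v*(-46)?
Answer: 201883220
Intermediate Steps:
D = 3667 (D = 79 - 78*(-46) = 79 + 3588 = 3667)
(18651 + j(7*(-29)))*(85² + D) = (18651 - 116)*(85² + 3667) = 18535*(7225 + 3667) = 18535*10892 = 201883220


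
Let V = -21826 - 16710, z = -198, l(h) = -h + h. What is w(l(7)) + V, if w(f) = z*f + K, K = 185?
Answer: -38351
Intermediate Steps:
l(h) = 0
w(f) = 185 - 198*f (w(f) = -198*f + 185 = 185 - 198*f)
V = -38536
w(l(7)) + V = (185 - 198*0) - 38536 = (185 + 0) - 38536 = 185 - 38536 = -38351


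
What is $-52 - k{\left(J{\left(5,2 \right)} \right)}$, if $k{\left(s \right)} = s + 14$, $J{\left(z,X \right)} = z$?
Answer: $-71$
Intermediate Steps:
$k{\left(s \right)} = 14 + s$
$-52 - k{\left(J{\left(5,2 \right)} \right)} = -52 - \left(14 + 5\right) = -52 - 19 = -71$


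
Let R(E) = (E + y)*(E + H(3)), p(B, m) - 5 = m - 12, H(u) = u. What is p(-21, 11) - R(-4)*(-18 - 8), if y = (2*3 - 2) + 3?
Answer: -74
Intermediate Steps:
p(B, m) = -7 + m (p(B, m) = 5 + (m - 12) = 5 + (-12 + m) = -7 + m)
y = 7 (y = (6 - 2) + 3 = 4 + 3 = 7)
R(E) = (3 + E)*(7 + E) (R(E) = (E + 7)*(E + 3) = (7 + E)*(3 + E) = (3 + E)*(7 + E))
p(-21, 11) - R(-4)*(-18 - 8) = (-7 + 11) - (21 + (-4)² + 10*(-4))*(-18 - 8) = 4 - (21 + 16 - 40)*(-26) = 4 - (-3)*(-26) = 4 - 1*78 = 4 - 78 = -74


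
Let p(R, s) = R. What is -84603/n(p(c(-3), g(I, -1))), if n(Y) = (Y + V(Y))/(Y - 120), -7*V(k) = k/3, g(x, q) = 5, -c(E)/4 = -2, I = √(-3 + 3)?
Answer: 12436641/10 ≈ 1.2437e+6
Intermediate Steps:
I = 0 (I = √0 = 0)
c(E) = 8 (c(E) = -4*(-2) = 8)
V(k) = -k/21 (V(k) = -k/(7*3) = -k/21)
n(Y) = 20*Y/(21*(-120 + Y)) (n(Y) = (Y - Y/21)/(Y - 120) = (20*Y/21)/(-120 + Y) = 20*Y/(21*(-120 + Y)))
-84603/n(p(c(-3), g(I, -1))) = -84603/((20/21)*8/(-120 + 8)) = -84603/((20/21)*8/(-112)) = -84603/((20/21)*8*(-1/112)) = -84603/(-10/147) = -84603*(-147/10) = 12436641/10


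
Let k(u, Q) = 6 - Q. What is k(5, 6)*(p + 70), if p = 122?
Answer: 0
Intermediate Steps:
k(5, 6)*(p + 70) = (6 - 1*6)*(122 + 70) = (6 - 6)*192 = 0*192 = 0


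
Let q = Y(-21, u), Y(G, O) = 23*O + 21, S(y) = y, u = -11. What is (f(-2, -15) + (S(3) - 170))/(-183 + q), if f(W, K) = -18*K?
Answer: -103/415 ≈ -0.24819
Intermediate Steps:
Y(G, O) = 21 + 23*O
q = -232 (q = 21 + 23*(-11) = 21 - 253 = -232)
(f(-2, -15) + (S(3) - 170))/(-183 + q) = (-18*(-15) + (3 - 170))/(-183 - 232) = (270 - 167)/(-415) = 103*(-1/415) = -103/415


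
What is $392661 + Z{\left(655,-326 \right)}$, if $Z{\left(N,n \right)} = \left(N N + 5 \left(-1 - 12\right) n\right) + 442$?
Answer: $843318$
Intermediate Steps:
$Z{\left(N,n \right)} = 442 + N^{2} - 65 n$ ($Z{\left(N,n \right)} = \left(N^{2} + 5 \left(-13\right) n\right) + 442 = \left(N^{2} - 65 n\right) + 442 = 442 + N^{2} - 65 n$)
$392661 + Z{\left(655,-326 \right)} = 392661 + \left(442 + 655^{2} - -21190\right) = 392661 + \left(442 + 429025 + 21190\right) = 392661 + 450657 = 843318$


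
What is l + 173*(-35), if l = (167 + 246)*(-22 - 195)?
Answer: -95676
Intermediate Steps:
l = -89621 (l = 413*(-217) = -89621)
l + 173*(-35) = -89621 + 173*(-35) = -89621 - 6055 = -95676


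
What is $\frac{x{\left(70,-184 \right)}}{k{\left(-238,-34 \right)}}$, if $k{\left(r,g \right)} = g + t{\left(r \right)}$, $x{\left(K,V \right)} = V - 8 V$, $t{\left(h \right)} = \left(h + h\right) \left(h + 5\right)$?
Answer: $\frac{644}{55437} \approx 0.011617$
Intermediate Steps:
$t{\left(h \right)} = 2 h \left(5 + h\right)$
$x{\left(K,V \right)} = - 7 V$
$k{\left(r,g \right)} = g + 2 r \left(5 + r\right)$
$\frac{x{\left(70,-184 \right)}}{k{\left(-238,-34 \right)}} = \frac{\left(-7\right) \left(-184\right)}{-34 + 2 \left(-238\right) \left(5 - 238\right)} = \frac{1288}{-34 + 2 \left(-238\right) \left(-233\right)} = \frac{1288}{-34 + 110908} = \frac{1288}{110874} = 1288 \cdot \frac{1}{110874} = \frac{644}{55437}$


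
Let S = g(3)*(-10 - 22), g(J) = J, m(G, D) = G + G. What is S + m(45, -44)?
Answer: -6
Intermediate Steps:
m(G, D) = 2*G
S = -96 (S = 3*(-10 - 22) = 3*(-32) = -96)
S + m(45, -44) = -96 + 2*45 = -96 + 90 = -6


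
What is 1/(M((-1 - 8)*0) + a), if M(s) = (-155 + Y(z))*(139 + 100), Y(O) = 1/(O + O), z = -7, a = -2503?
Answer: -14/553911 ≈ -2.5275e-5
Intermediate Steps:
Y(O) = 1/(2*O)
M(s) = -518869/14 (M(s) = (-155 + (½)/(-7))*(139 + 100) = (-155 + (½)*(-⅐))*239 = (-155 - 1/14)*239 = -2171/14*239 = -518869/14)
1/(M((-1 - 8)*0) + a) = 1/(-518869/14 - 2503) = 1/(-553911/14) = -14/553911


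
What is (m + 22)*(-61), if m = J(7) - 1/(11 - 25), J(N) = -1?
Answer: -17995/14 ≈ -1285.4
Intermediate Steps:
m = -13/14 (m = -1 - 1/(11 - 25) = -1 - 1/(-14) = -1 - 1*(-1/14) = -1 + 1/14 = -13/14 ≈ -0.92857)
(m + 22)*(-61) = (-13/14 + 22)*(-61) = (295/14)*(-61) = -17995/14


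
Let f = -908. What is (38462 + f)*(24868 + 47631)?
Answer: 2722627446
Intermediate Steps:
(38462 + f)*(24868 + 47631) = (38462 - 908)*(24868 + 47631) = 37554*72499 = 2722627446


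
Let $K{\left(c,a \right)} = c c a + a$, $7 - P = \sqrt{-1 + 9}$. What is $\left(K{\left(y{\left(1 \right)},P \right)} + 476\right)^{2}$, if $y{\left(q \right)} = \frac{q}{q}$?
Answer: $240132 - 3920 \sqrt{2} \approx 2.3459 \cdot 10^{5}$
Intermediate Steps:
$y{\left(q \right)} = 1$
$P = 7 - 2 \sqrt{2}$ ($P = 7 - \sqrt{-1 + 9} = 7 - \sqrt{8} = 7 - 2 \sqrt{2} \approx 4.1716$)
$K{\left(c,a \right)} = a + a c^{2}$ ($K{\left(c,a \right)} = c^{2} a + a = a c^{2} + a = a + a c^{2}$)
$\left(K{\left(y{\left(1 \right)},P \right)} + 476\right)^{2} = \left(\left(7 - 2 \sqrt{2}\right) \left(1 + 1^{2}\right) + 476\right)^{2} = \left(\left(7 - 2 \sqrt{2}\right) \left(1 + 1\right) + 476\right)^{2} = \left(\left(7 - 2 \sqrt{2}\right) 2 + 476\right)^{2} = \left(\left(14 - 4 \sqrt{2}\right) + 476\right)^{2} = \left(490 - 4 \sqrt{2}\right)^{2}$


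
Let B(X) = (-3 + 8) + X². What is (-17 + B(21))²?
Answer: 184041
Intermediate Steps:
B(X) = 5 + X²
(-17 + B(21))² = (-17 + (5 + 21²))² = (-17 + (5 + 441))² = (-17 + 446)² = 429² = 184041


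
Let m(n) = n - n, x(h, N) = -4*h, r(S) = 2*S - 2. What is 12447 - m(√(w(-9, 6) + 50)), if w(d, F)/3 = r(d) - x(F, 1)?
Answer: 12447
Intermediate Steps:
r(S) = -2 + 2*S
w(d, F) = -6 + 6*d + 12*F (w(d, F) = 3*((-2 + 2*d) - (-4)*F) = 3*((-2 + 2*d) + 4*F) = 3*(-2 + 2*d + 4*F) = -6 + 6*d + 12*F)
m(n) = 0
12447 - m(√(w(-9, 6) + 50)) = 12447 - 1*0 = 12447 + 0 = 12447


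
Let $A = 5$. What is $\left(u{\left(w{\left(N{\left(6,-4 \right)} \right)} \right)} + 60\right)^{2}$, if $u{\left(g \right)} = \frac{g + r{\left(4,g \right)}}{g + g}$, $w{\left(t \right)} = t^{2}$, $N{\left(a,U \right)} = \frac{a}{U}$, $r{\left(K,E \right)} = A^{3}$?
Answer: $\frac{2524921}{324} \approx 7793.0$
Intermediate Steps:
$r{\left(K,E \right)} = 125$ ($r{\left(K,E \right)} = 5^{3} = 125$)
$u{\left(g \right)} = \frac{125 + g}{2 g}$ ($u{\left(g \right)} = \frac{g + 125}{g + g} = \frac{125 + g}{2 g}$)
$\left(u{\left(w{\left(N{\left(6,-4 \right)} \right)} \right)} + 60\right)^{2} = \left(\frac{125 + \left(\frac{6}{-4}\right)^{2}}{2 \left(\frac{6}{-4}\right)^{2}} + 60\right)^{2} = \left(\frac{125 + \left(6 \left(- \frac{1}{4}\right)\right)^{2}}{2 \left(6 \left(- \frac{1}{4}\right)\right)^{2}} + 60\right)^{2} = \left(\frac{125 + \left(- \frac{3}{2}\right)^{2}}{2 \left(- \frac{3}{2}\right)^{2}} + 60\right)^{2} = \left(\frac{125 + \frac{9}{4}}{2 \cdot \frac{9}{4}} + 60\right)^{2} = \left(\frac{1}{2} \cdot \frac{4}{9} \cdot \frac{509}{4} + 60\right)^{2} = \left(\frac{509}{18} + 60\right)^{2} = \left(\frac{1589}{18}\right)^{2} = \frac{2524921}{324}$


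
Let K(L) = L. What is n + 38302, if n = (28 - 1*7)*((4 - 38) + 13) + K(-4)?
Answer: 37857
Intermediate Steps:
n = -445 (n = (28 - 1*7)*((4 - 38) + 13) - 4 = (28 - 7)*(-34 + 13) - 4 = 21*(-21) - 4 = -441 - 4 = -445)
n + 38302 = -445 + 38302 = 37857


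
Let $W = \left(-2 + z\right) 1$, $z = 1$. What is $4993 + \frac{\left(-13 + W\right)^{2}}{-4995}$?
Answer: $\frac{24939839}{4995} \approx 4993.0$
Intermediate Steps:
$W = -1$ ($W = \left(-2 + 1\right) 1 = \left(-1\right) 1 = -1$)
$4993 + \frac{\left(-13 + W\right)^{2}}{-4995} = 4993 + \frac{\left(-13 - 1\right)^{2}}{-4995} = 4993 + \left(-14\right)^{2} \left(- \frac{1}{4995}\right) = 4993 + 196 \left(- \frac{1}{4995}\right) = 4993 - \frac{196}{4995} = \frac{24939839}{4995}$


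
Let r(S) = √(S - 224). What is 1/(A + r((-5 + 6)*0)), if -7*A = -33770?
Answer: 118195/570211938 - 49*I*√14/285105969 ≈ 0.00020728 - 6.4306e-7*I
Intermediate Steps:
A = 33770/7 (A = -⅐*(-33770) = 33770/7 ≈ 4824.3)
r(S) = √(-224 + S)
1/(A + r((-5 + 6)*0)) = 1/(33770/7 + √(-224 + (-5 + 6)*0)) = 1/(33770/7 + √(-224 + 1*0)) = 1/(33770/7 + √(-224 + 0)) = 1/(33770/7 + √(-224)) = 1/(33770/7 + 4*I*√14)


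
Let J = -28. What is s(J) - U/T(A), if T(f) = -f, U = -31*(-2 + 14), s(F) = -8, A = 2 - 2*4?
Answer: 54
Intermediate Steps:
A = -6 (A = 2 - 8 = -6)
U = -372 (U = -31*12 = -372)
s(J) - U/T(A) = -8 - (-372)/((-1*(-6))) = -8 - (-372)/6 = -8 - 1*(-62) = -8 + 62 = 54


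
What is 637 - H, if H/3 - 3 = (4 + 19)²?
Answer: -959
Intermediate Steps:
H = 1596 (H = 9 + 3*(4 + 19)² = 9 + 3*23² = 9 + 3*529 = 9 + 1587 = 1596)
637 - H = 637 - 1*1596 = 637 - 1596 = -959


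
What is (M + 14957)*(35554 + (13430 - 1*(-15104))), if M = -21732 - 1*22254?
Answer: -1860410552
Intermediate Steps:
M = -43986 (M = -21732 - 22254 = -43986)
(M + 14957)*(35554 + (13430 - 1*(-15104))) = (-43986 + 14957)*(35554 + (13430 - 1*(-15104))) = -29029*(35554 + (13430 + 15104)) = -29029*(35554 + 28534) = -29029*64088 = -1860410552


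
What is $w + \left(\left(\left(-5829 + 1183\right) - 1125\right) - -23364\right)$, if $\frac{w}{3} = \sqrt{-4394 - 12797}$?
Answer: $17593 + 3 i \sqrt{17191} \approx 17593.0 + 393.34 i$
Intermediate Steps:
$w = 3 i \sqrt{17191}$ ($w = 3 \sqrt{-4394 - 12797} = 3 \sqrt{-17191} = 3 i \sqrt{17191} \approx 393.34 i$)
$w + \left(\left(\left(-5829 + 1183\right) - 1125\right) - -23364\right) = 3 i \sqrt{17191} + \left(\left(\left(-5829 + 1183\right) - 1125\right) - -23364\right) = 3 i \sqrt{17191} + \left(\left(-4646 - 1125\right) + 23364\right) = 3 i \sqrt{17191} + \left(-5771 + 23364\right) = 3 i \sqrt{17191} + 17593 = 17593 + 3 i \sqrt{17191}$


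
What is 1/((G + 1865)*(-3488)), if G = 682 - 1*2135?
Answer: -1/1437056 ≈ -6.9587e-7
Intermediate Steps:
G = -1453 (G = 682 - 2135 = -1453)
1/((G + 1865)*(-3488)) = 1/((-1453 + 1865)*(-3488)) = -1/3488/412 = (1/412)*(-1/3488) = -1/1437056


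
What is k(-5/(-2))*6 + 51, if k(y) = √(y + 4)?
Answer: 51 + 3*√26 ≈ 66.297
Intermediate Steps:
k(y) = √(4 + y)
k(-5/(-2))*6 + 51 = √(4 - 5/(-2))*6 + 51 = √(4 - 5*(-½))*6 + 51 = √(4 + 5/2)*6 + 51 = √(13/2)*6 + 51 = (√26/2)*6 + 51 = 3*√26 + 51 = 51 + 3*√26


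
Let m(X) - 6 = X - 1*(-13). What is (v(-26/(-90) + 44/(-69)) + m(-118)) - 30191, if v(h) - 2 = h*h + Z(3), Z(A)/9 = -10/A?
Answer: -32477269229/1071225 ≈ -30318.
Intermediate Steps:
Z(A) = -90/A (Z(A) = 9*(-10/A) = -90/A)
v(h) = -28 + h² (v(h) = 2 + (h*h - 90/3) = 2 + (h² - 90*⅓) = 2 + (h² - 30) = 2 + (-30 + h²) = -28 + h²)
m(X) = 19 + X (m(X) = 6 + (X - 1*(-13)) = 6 + (X + 13) = 6 + (13 + X) = 19 + X)
(v(-26/(-90) + 44/(-69)) + m(-118)) - 30191 = ((-28 + (-26/(-90) + 44/(-69))²) + (19 - 118)) - 30191 = ((-28 + (-26*(-1/90) + 44*(-1/69))²) - 99) - 30191 = ((-28 + (13/45 - 44/69)²) - 99) - 30191 = ((-28 + (-361/1035)²) - 99) - 30191 = ((-28 + 130321/1071225) - 99) - 30191 = (-29863979/1071225 - 99) - 30191 = -135915254/1071225 - 30191 = -32477269229/1071225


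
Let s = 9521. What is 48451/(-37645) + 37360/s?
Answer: 945115229/358418045 ≈ 2.6369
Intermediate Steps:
48451/(-37645) + 37360/s = 48451/(-37645) + 37360/9521 = 48451*(-1/37645) + 37360*(1/9521) = -48451/37645 + 37360/9521 = 945115229/358418045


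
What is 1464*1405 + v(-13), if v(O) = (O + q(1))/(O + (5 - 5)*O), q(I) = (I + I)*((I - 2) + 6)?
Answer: 26739963/13 ≈ 2.0569e+6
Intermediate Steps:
q(I) = 2*I*(4 + I) (q(I) = (2*I)*((-2 + I) + 6) = (2*I)*(4 + I) = 2*I*(4 + I))
v(O) = (10 + O)/O (v(O) = (O + 2*1*(4 + 1))/(O + (5 - 5)*O) = (O + 2*1*5)/(O + 0*O) = (O + 10)/(O + 0) = (10 + O)/O)
1464*1405 + v(-13) = 1464*1405 + (10 - 13)/(-13) = 2056920 - 1/13*(-3) = 2056920 + 3/13 = 26739963/13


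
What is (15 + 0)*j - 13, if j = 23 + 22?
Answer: 662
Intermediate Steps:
j = 45
(15 + 0)*j - 13 = (15 + 0)*45 - 13 = 15*45 - 13 = 675 - 13 = 662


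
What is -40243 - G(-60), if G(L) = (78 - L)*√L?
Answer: -40243 - 276*I*√15 ≈ -40243.0 - 1068.9*I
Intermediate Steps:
G(L) = √L*(78 - L)
-40243 - G(-60) = -40243 - √(-60)*(78 - 1*(-60)) = -40243 - 2*I*√15*(78 + 60) = -40243 - 2*I*√15*138 = -40243 - 276*I*√15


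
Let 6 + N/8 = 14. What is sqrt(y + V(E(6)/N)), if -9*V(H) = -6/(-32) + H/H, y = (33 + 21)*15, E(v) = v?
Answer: sqrt(116621)/12 ≈ 28.458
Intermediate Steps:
N = 64 (N = -48 + 8*14 = -48 + 112 = 64)
y = 810 (y = 54*15 = 810)
V(H) = -19/144 (V(H) = -(-6/(-32) + H/H)/9 = -(-6*(-1/32) + 1)/9 = -(3/16 + 1)/9 = -1/9*19/16 = -19/144)
sqrt(y + V(E(6)/N)) = sqrt(810 - 19/144) = sqrt(116621/144) = sqrt(116621)/12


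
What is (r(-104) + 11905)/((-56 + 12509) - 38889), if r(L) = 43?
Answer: -2987/6609 ≈ -0.45196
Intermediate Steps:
(r(-104) + 11905)/((-56 + 12509) - 38889) = (43 + 11905)/((-56 + 12509) - 38889) = 11948/(12453 - 38889) = 11948/(-26436) = 11948*(-1/26436) = -2987/6609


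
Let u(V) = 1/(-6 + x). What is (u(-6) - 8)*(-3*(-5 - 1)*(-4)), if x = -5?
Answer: 6408/11 ≈ 582.54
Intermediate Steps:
u(V) = -1/11 (u(V) = 1/(-6 - 5) = 1/(-11) = -1/11)
(u(-6) - 8)*(-3*(-5 - 1)*(-4)) = (-1/11 - 8)*(-3*(-5 - 1)*(-4)) = -(-267)*(-6*(-4))/11 = -(-267)*24/11 = -89/11*(-72) = 6408/11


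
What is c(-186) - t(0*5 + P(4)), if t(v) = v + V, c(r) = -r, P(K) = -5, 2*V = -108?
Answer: 245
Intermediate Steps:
V = -54 (V = (½)*(-108) = -54)
t(v) = -54 + v (t(v) = v - 54 = -54 + v)
c(-186) - t(0*5 + P(4)) = -1*(-186) - (-54 + (0*5 - 5)) = 186 - (-54 + (0 - 5)) = 186 - (-54 - 5) = 186 - 1*(-59) = 186 + 59 = 245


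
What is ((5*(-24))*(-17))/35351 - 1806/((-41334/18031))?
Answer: 191875631741/243533039 ≈ 787.88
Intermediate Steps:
((5*(-24))*(-17))/35351 - 1806/((-41334/18031)) = -120*(-17)*(1/35351) - 1806/((-41334*1/18031)) = 2040*(1/35351) - 1806/(-41334/18031) = 2040/35351 - 1806*(-18031/41334) = 2040/35351 + 5427331/6889 = 191875631741/243533039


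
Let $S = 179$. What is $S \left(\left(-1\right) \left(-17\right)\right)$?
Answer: $3043$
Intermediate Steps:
$S \left(\left(-1\right) \left(-17\right)\right) = 179 \left(\left(-1\right) \left(-17\right)\right) = 179 \cdot 17 = 3043$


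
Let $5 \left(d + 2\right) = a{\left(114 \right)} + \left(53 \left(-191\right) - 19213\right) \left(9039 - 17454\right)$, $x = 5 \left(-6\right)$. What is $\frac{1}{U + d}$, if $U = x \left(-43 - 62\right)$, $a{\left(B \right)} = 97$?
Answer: $\frac{5}{246878277} \approx 2.0253 \cdot 10^{-8}$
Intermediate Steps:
$x = -30$
$d = \frac{246862527}{5}$ ($d = -2 + \frac{97 + \left(53 \left(-191\right) - 19213\right) \left(9039 - 17454\right)}{5} = -2 + \frac{97 + \left(-10123 - 19213\right) \left(-8415\right)}{5} = -2 + \frac{97 - -246862440}{5} = -2 + \frac{97 + 246862440}{5} = -2 + \frac{1}{5} \cdot 246862537 = -2 + \frac{246862537}{5} = \frac{246862527}{5} \approx 4.9372 \cdot 10^{7}$)
$U = 3150$ ($U = - 30 \left(-43 - 62\right) = \left(-30\right) \left(-105\right) = 3150$)
$\frac{1}{U + d} = \frac{1}{3150 + \frac{246862527}{5}} = \frac{1}{\frac{246878277}{5}} = \frac{5}{246878277}$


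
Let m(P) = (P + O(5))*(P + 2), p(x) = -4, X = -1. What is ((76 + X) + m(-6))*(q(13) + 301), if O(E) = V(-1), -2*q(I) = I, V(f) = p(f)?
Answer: 67735/2 ≈ 33868.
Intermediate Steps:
V(f) = -4
q(I) = -I/2
O(E) = -4
m(P) = (-4 + P)*(2 + P) (m(P) = (P - 4)*(P + 2) = (-4 + P)*(2 + P))
((76 + X) + m(-6))*(q(13) + 301) = ((76 - 1) + (-8 + (-6)² - 2*(-6)))*(-½*13 + 301) = (75 + (-8 + 36 + 12))*(-13/2 + 301) = (75 + 40)*(589/2) = 115*(589/2) = 67735/2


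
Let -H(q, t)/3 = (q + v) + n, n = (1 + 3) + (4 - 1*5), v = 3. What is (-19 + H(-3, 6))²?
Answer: 784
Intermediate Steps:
n = 3 (n = 4 + (4 - 5) = 4 - 1 = 3)
H(q, t) = -18 - 3*q (H(q, t) = -3*((q + 3) + 3) = -3*((3 + q) + 3) = -3*(6 + q) = -18 - 3*q)
(-19 + H(-3, 6))² = (-19 + (-18 - 3*(-3)))² = (-19 + (-18 + 9))² = (-19 - 9)² = (-28)² = 784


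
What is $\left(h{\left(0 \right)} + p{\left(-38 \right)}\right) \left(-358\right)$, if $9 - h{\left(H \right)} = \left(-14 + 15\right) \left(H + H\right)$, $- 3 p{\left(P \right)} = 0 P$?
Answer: $-3222$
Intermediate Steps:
$p{\left(P \right)} = 0$ ($p{\left(P \right)} = - \frac{0 P}{3} = \left(- \frac{1}{3}\right) 0 = 0$)
$h{\left(H \right)} = 9 - 2 H$ ($h{\left(H \right)} = 9 - \left(-14 + 15\right) \left(H + H\right) = 9 - 1 \cdot 2 H = 9 - 2 H$)
$\left(h{\left(0 \right)} + p{\left(-38 \right)}\right) \left(-358\right) = \left(\left(9 - 0\right) + 0\right) \left(-358\right) = \left(\left(9 + 0\right) + 0\right) \left(-358\right) = \left(9 + 0\right) \left(-358\right) = 9 \left(-358\right) = -3222$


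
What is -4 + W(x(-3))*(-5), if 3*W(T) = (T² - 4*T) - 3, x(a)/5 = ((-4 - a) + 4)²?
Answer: -3074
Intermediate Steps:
x(a) = 5*a² (x(a) = 5*((-4 - a) + 4)² = 5*(-a)² = 5*a²)
W(T) = -1 - 4*T/3 + T²/3 (W(T) = ((T² - 4*T) - 3)/3 = (-3 + T² - 4*T)/3 = -1 - 4*T/3 + T²/3)
-4 + W(x(-3))*(-5) = -4 + (-1 - 20*(-3)²/3 + (5*(-3)²)²/3)*(-5) = -4 + (-1 - 20*9/3 + (5*9)²/3)*(-5) = -4 + (-1 - 4/3*45 + (⅓)*45²)*(-5) = -4 + (-1 - 60 + (⅓)*2025)*(-5) = -4 + (-1 - 60 + 675)*(-5) = -4 + 614*(-5) = -4 - 3070 = -3074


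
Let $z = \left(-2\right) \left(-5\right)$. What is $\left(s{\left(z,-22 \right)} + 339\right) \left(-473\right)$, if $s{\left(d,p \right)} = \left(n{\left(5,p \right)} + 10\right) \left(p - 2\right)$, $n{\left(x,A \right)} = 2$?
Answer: $-24123$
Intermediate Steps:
$z = 10$
$s{\left(d,p \right)} = -24 + 12 p$ ($s{\left(d,p \right)} = \left(2 + 10\right) \left(p - 2\right) = 12 \left(-2 + p\right) = -24 + 12 p$)
$\left(s{\left(z,-22 \right)} + 339\right) \left(-473\right) = \left(\left(-24 + 12 \left(-22\right)\right) + 339\right) \left(-473\right) = \left(\left(-24 - 264\right) + 339\right) \left(-473\right) = \left(-288 + 339\right) \left(-473\right) = 51 \left(-473\right) = -24123$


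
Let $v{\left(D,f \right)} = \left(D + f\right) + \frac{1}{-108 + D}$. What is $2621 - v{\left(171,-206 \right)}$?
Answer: $\frac{167327}{63} \approx 2656.0$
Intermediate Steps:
$v{\left(D,f \right)} = D + f + \frac{1}{-108 + D}$
$2621 - v{\left(171,-206 \right)} = 2621 - \frac{1 + 171^{2} - 18468 - -22248 + 171 \left(-206\right)}{-108 + 171} = 2621 - \frac{1 + 29241 - 18468 + 22248 - 35226}{63} = 2621 - \frac{1}{63} \left(-2204\right) = 2621 - - \frac{2204}{63} = 2621 + \frac{2204}{63} = \frac{167327}{63}$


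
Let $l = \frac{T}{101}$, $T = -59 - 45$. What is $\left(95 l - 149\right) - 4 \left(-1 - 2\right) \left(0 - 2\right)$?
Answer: $\frac{598296}{101} \approx 5923.7$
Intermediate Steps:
$T = -104$
$l = - \frac{104}{101} \approx -1.0297$
$\left(95 l - 149\right) - 4 \left(-1 - 2\right) \left(0 - 2\right) = \left(95 \left(- \frac{104}{101}\right) - 149\right) - 4 \left(-1 - 2\right) \left(0 - 2\right) = \left(- \frac{9880}{101} - 149\right) \left(-4\right) \left(-3\right) \left(-2\right) = - \frac{24929 \cdot 12 \left(-2\right)}{101} = \left(- \frac{24929}{101}\right) \left(-24\right) = \frac{598296}{101}$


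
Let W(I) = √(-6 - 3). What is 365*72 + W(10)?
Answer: 26280 + 3*I ≈ 26280.0 + 3.0*I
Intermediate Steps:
W(I) = 3*I (W(I) = √(-9) = 3*I)
365*72 + W(10) = 365*72 + 3*I = 26280 + 3*I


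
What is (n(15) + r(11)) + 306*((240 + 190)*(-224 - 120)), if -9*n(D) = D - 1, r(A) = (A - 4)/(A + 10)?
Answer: -407371691/9 ≈ -4.5263e+7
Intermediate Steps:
r(A) = (-4 + A)/(10 + A)
n(D) = ⅑ - D/9 (n(D) = -(D - 1)/9 = -(-1 + D)/9 = ⅑ - D/9)
(n(15) + r(11)) + 306*((240 + 190)*(-224 - 120)) = ((⅑ - ⅑*15) + (-4 + 11)/(10 + 11)) + 306*((240 + 190)*(-224 - 120)) = ((⅑ - 5/3) + 7/21) + 306*(430*(-344)) = (-14/9 + (1/21)*7) + 306*(-147920) = (-14/9 + ⅓) - 45263520 = -11/9 - 45263520 = -407371691/9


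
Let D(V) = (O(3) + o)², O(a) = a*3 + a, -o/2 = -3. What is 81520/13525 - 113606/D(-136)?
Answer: -151010867/438210 ≈ -344.61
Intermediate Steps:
o = 6 (o = -2*(-3) = 6)
O(a) = 4*a (O(a) = 3*a + a = 4*a)
D(V) = 324 (D(V) = (4*3 + 6)² = (12 + 6)² = 18² = 324)
81520/13525 - 113606/D(-136) = 81520/13525 - 113606/324 = 81520*(1/13525) - 113606*1/324 = 16304/2705 - 56803/162 = -151010867/438210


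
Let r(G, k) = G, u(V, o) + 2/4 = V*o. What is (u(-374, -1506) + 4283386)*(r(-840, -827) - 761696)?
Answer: -3695729472412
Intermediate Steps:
u(V, o) = -½ + V*o
(u(-374, -1506) + 4283386)*(r(-840, -827) - 761696) = ((-½ - 374*(-1506)) + 4283386)*(-840 - 761696) = ((-½ + 563244) + 4283386)*(-762536) = (1126487/2 + 4283386)*(-762536) = (9693259/2)*(-762536) = -3695729472412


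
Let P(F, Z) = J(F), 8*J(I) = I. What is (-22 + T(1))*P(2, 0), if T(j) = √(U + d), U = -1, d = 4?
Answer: -11/2 + √3/4 ≈ -5.0670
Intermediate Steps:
J(I) = I/8
P(F, Z) = F/8
T(j) = √3 (T(j) = √(-1 + 4) = √3)
(-22 + T(1))*P(2, 0) = (-22 + √3)*((⅛)*2) = (-22 + √3)*(¼) = -11/2 + √3/4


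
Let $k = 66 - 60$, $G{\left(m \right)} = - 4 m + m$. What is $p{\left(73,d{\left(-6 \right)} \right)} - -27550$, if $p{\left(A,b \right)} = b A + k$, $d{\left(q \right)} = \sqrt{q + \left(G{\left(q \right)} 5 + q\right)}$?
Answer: $27556 + 73 \sqrt{78} \approx 28201.0$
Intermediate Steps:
$G{\left(m \right)} = - 3 m$
$k = 6$ ($k = 66 - 60 = 6$)
$d{\left(q \right)} = \sqrt{13} \sqrt{- q}$ ($d{\left(q \right)} = \sqrt{q + \left(- 3 q 5 + q\right)} = \sqrt{q + \left(- 15 q + q\right)} = \sqrt{q - 14 q} = \sqrt{- 13 q} = \sqrt{13} \sqrt{- q}$)
$p{\left(A,b \right)} = 6 + A b$ ($p{\left(A,b \right)} = b A + 6 = A b + 6 = 6 + A b$)
$p{\left(73,d{\left(-6 \right)} \right)} - -27550 = \left(6 + 73 \sqrt{13} \sqrt{\left(-1\right) \left(-6\right)}\right) - -27550 = \left(6 + 73 \sqrt{13} \sqrt{6}\right) + 27550 = \left(6 + 73 \sqrt{78}\right) + 27550 = 27556 + 73 \sqrt{78}$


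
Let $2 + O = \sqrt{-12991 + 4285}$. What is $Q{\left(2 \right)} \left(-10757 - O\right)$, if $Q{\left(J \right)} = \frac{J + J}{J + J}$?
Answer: $-10755 - i \sqrt{8706} \approx -10755.0 - 93.306 i$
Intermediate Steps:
$Q{\left(J \right)} = 1$ ($Q{\left(J \right)} = \frac{2 J}{2 J} = 2 J \frac{1}{2 J} = 1$)
$O = -2 + i \sqrt{8706}$ ($O = -2 + \sqrt{-12991 + 4285} = -2 + \sqrt{-8706} = -2 + i \sqrt{8706} \approx -2.0 + 93.306 i$)
$Q{\left(2 \right)} \left(-10757 - O\right) = 1 \left(-10757 - \left(-2 + i \sqrt{8706}\right)\right) = 1 \left(-10757 + \left(2 - i \sqrt{8706}\right)\right) = 1 \left(-10755 - i \sqrt{8706}\right) = -10755 - i \sqrt{8706}$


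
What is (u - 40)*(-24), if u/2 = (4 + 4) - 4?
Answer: 768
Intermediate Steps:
u = 8 (u = 2*((4 + 4) - 4) = 2*(8 - 4) = 2*4 = 8)
(u - 40)*(-24) = (8 - 40)*(-24) = -32*(-24) = 768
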